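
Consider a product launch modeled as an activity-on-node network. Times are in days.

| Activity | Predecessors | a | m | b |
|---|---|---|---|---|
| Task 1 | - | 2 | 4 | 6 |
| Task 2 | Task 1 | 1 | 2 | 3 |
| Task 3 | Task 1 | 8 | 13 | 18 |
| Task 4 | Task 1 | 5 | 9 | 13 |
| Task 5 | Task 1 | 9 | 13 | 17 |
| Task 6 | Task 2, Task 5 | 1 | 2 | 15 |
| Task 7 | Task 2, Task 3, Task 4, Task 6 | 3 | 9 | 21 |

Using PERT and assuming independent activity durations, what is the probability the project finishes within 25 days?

0.071

te_Task 1 = (2 + 4·4 + 6)/6 = 24/6 = 4; σ²_Task 1 = ((6−2)/6)² = 0.444
te_Task 2 = (1 + 4·2 + 3)/6 = 12/6 = 2; σ²_Task 2 = ((3−1)/6)² = 0.111
te_Task 3 = (8 + 4·13 + 18)/6 = 78/6 = 13; σ²_Task 3 = ((18−8)/6)² = 2.778
te_Task 4 = (5 + 4·9 + 13)/6 = 54/6 = 9; σ²_Task 4 = ((13−5)/6)² = 1.778
te_Task 5 = (9 + 4·13 + 17)/6 = 78/6 = 13; σ²_Task 5 = ((17−9)/6)² = 1.778
te_Task 6 = (1 + 4·2 + 15)/6 = 24/6 = 4; σ²_Task 6 = ((15−1)/6)² = 5.444
te_Task 7 = (3 + 4·9 + 21)/6 = 60/6 = 10; σ²_Task 7 = ((21−3)/6)² = 9.000

Forward pass:
ES_Task 1 = 0; EF_Task 1 = 4
ES_Task 2 = 4; EF_Task 2 = 4+2 = 6
ES_Task 3 = 4; EF_Task 3 = 4+13 = 17
ES_Task 4 = 4; EF_Task 4 = 4+9 = 13
ES_Task 5 = 4; EF_Task 5 = 4+13 = 17
ES_Task 6 = max(EF_Task 2=6, EF_Task 5=17) = 17; EF_Task 6 = 17+4 = 21
ES_Task 7 = max(EF_Task 2=6, EF_Task 3=17, EF_Task 4=13, EF_Task 6=21) = 21; EF_Task 7 = 21+10 = 31
Expected project duration μ = 31 days. Critical path: Task 1 → Task 5 → Task 6 → Task 7.

Variance along critical path = 0.444 + 1.778 + 5.444 + 9.000 = 16.667; σ = √16.667 = 4.082 days.
Z = (25 − 31) / 4.082 = -1.470
P(T ≤ 25) = Φ(-1.470) ≈ 0.071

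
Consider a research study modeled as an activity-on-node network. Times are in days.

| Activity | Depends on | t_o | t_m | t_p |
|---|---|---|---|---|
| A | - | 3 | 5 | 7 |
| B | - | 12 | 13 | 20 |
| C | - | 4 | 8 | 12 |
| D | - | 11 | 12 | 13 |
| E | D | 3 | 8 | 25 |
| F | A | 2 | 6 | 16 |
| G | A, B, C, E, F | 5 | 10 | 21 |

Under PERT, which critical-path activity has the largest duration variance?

te_A = (3 + 4·5 + 7)/6 = 30/6 = 5; σ²_A = ((7−3)/6)² = 0.444
te_B = (12 + 4·13 + 20)/6 = 84/6 = 14; σ²_B = ((20−12)/6)² = 1.778
te_C = (4 + 4·8 + 12)/6 = 48/6 = 8; σ²_C = ((12−4)/6)² = 1.778
te_D = (11 + 4·12 + 13)/6 = 72/6 = 12; σ²_D = ((13−11)/6)² = 0.111
te_E = (3 + 4·8 + 25)/6 = 60/6 = 10; σ²_E = ((25−3)/6)² = 13.444
te_F = (2 + 4·6 + 16)/6 = 42/6 = 7; σ²_F = ((16−2)/6)² = 5.444
te_G = (5 + 4·10 + 21)/6 = 66/6 = 11; σ²_G = ((21−5)/6)² = 7.111

Forward pass:
ES_A = 0; EF_A = 5
ES_B = 0; EF_B = 14
ES_C = 0; EF_C = 8
ES_D = 0; EF_D = 12
ES_E = 12; EF_E = 12+10 = 22
ES_F = 5; EF_F = 5+7 = 12
ES_G = max(EF_A=5, EF_B=14, EF_C=8, EF_E=22, EF_F=12) = 22; EF_G = 22+11 = 33
Expected project duration μ = 33 days. Critical path: D → E → G.

Variances on critical path: σ²_D=0.111, σ²_E=13.444, σ²_G=7.111.
Largest is σ²_E = 13.444.

E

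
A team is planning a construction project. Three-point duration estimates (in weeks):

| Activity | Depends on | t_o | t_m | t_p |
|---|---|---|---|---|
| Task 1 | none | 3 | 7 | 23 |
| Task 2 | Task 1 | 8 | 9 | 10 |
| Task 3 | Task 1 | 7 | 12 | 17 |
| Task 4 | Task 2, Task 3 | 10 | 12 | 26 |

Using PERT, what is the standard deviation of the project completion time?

4.58 weeks

te_Task 1 = (3 + 4·7 + 23)/6 = 54/6 = 9; σ²_Task 1 = ((23−3)/6)² = 11.111
te_Task 2 = (8 + 4·9 + 10)/6 = 54/6 = 9; σ²_Task 2 = ((10−8)/6)² = 0.111
te_Task 3 = (7 + 4·12 + 17)/6 = 72/6 = 12; σ²_Task 3 = ((17−7)/6)² = 2.778
te_Task 4 = (10 + 4·12 + 26)/6 = 84/6 = 14; σ²_Task 4 = ((26−10)/6)² = 7.111

Forward pass:
ES_Task 1 = 0; EF_Task 1 = 9
ES_Task 2 = 9; EF_Task 2 = 9+9 = 18
ES_Task 3 = 9; EF_Task 3 = 9+12 = 21
ES_Task 4 = max(EF_Task 2=18, EF_Task 3=21) = 21; EF_Task 4 = 21+14 = 35
Expected project duration μ = 35 weeks. Critical path: Task 1 → Task 3 → Task 4.

Variance along critical path = 11.111 + 2.778 + 7.111 = 21.000
σ = √21.000 = 4.583 weeks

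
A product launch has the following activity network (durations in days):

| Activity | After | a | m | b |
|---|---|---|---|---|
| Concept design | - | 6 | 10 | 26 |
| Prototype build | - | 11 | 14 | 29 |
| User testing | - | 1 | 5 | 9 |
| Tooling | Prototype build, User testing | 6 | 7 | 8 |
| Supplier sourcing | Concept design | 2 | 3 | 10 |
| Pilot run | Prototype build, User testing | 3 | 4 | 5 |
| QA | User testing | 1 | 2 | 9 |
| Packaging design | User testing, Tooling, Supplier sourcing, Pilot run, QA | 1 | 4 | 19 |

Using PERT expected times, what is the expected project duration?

29 days

te_Concept design = (6 + 4·10 + 26)/6 = 72/6 = 12
te_Prototype build = (11 + 4·14 + 29)/6 = 96/6 = 16
te_User testing = (1 + 4·5 + 9)/6 = 30/6 = 5
te_Tooling = (6 + 4·7 + 8)/6 = 42/6 = 7
te_Supplier sourcing = (2 + 4·3 + 10)/6 = 24/6 = 4
te_Pilot run = (3 + 4·4 + 5)/6 = 24/6 = 4
te_QA = (1 + 4·2 + 9)/6 = 18/6 = 3
te_Packaging design = (1 + 4·4 + 19)/6 = 36/6 = 6

Forward pass:
ES_Concept design = 0; EF_Concept design = 12
ES_Prototype build = 0; EF_Prototype build = 16
ES_User testing = 0; EF_User testing = 5
ES_Tooling = max(EF_Prototype build=16, EF_User testing=5) = 16; EF_Tooling = 16+7 = 23
ES_Supplier sourcing = 12; EF_Supplier sourcing = 12+4 = 16
ES_Pilot run = max(EF_Prototype build=16, EF_User testing=5) = 16; EF_Pilot run = 16+4 = 20
ES_QA = 5; EF_QA = 5+3 = 8
ES_Packaging design = max(EF_User testing=5, EF_Tooling=23, EF_Supplier sourcing=16, EF_Pilot run=20, EF_QA=8) = 23; EF_Packaging design = 23+6 = 29
Expected project duration μ = 29 days. Critical path: Prototype build → Tooling → Packaging design.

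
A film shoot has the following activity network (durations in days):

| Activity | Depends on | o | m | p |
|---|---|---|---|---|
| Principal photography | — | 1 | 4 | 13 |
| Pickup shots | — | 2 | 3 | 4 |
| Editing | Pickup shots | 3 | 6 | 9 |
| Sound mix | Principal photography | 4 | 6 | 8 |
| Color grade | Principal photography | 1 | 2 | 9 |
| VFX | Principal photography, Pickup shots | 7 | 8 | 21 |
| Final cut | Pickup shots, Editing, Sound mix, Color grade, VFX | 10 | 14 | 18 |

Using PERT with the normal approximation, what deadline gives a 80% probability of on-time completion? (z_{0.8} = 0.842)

31.8 days

te_Principal photography = (1 + 4·4 + 13)/6 = 30/6 = 5; σ²_Principal photography = ((13−1)/6)² = 4.000
te_Pickup shots = (2 + 4·3 + 4)/6 = 18/6 = 3; σ²_Pickup shots = ((4−2)/6)² = 0.111
te_Editing = (3 + 4·6 + 9)/6 = 36/6 = 6; σ²_Editing = ((9−3)/6)² = 1.000
te_Sound mix = (4 + 4·6 + 8)/6 = 36/6 = 6; σ²_Sound mix = ((8−4)/6)² = 0.444
te_Color grade = (1 + 4·2 + 9)/6 = 18/6 = 3; σ²_Color grade = ((9−1)/6)² = 1.778
te_VFX = (7 + 4·8 + 21)/6 = 60/6 = 10; σ²_VFX = ((21−7)/6)² = 5.444
te_Final cut = (10 + 4·14 + 18)/6 = 84/6 = 14; σ²_Final cut = ((18−10)/6)² = 1.778

Forward pass:
ES_Principal photography = 0; EF_Principal photography = 5
ES_Pickup shots = 0; EF_Pickup shots = 3
ES_Editing = 3; EF_Editing = 3+6 = 9
ES_Sound mix = 5; EF_Sound mix = 5+6 = 11
ES_Color grade = 5; EF_Color grade = 5+3 = 8
ES_VFX = max(EF_Principal photography=5, EF_Pickup shots=3) = 5; EF_VFX = 5+10 = 15
ES_Final cut = max(EF_Pickup shots=3, EF_Editing=9, EF_Sound mix=11, EF_Color grade=8, EF_VFX=15) = 15; EF_Final cut = 15+14 = 29
Expected project duration μ = 29 days. Critical path: Principal photography → VFX → Final cut.

Variance along critical path = 4.000 + 5.444 + 1.778 = 11.222; σ = 3.350 days.
D = μ + z·σ = 29 + 0.842·3.350 = 31.8 days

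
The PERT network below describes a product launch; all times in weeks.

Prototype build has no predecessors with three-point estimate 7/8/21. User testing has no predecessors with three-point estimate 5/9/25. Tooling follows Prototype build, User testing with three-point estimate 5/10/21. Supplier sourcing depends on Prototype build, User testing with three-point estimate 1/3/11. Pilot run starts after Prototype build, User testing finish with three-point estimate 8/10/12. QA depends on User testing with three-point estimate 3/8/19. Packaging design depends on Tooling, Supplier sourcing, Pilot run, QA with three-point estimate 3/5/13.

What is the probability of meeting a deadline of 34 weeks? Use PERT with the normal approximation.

0.905

te_Prototype build = (7 + 4·8 + 21)/6 = 60/6 = 10; σ²_Prototype build = ((21−7)/6)² = 5.444
te_User testing = (5 + 4·9 + 25)/6 = 66/6 = 11; σ²_User testing = ((25−5)/6)² = 11.111
te_Tooling = (5 + 4·10 + 21)/6 = 66/6 = 11; σ²_Tooling = ((21−5)/6)² = 7.111
te_Supplier sourcing = (1 + 4·3 + 11)/6 = 24/6 = 4; σ²_Supplier sourcing = ((11−1)/6)² = 2.778
te_Pilot run = (8 + 4·10 + 12)/6 = 60/6 = 10; σ²_Pilot run = ((12−8)/6)² = 0.444
te_QA = (3 + 4·8 + 19)/6 = 54/6 = 9; σ²_QA = ((19−3)/6)² = 7.111
te_Packaging design = (3 + 4·5 + 13)/6 = 36/6 = 6; σ²_Packaging design = ((13−3)/6)² = 2.778

Forward pass:
ES_Prototype build = 0; EF_Prototype build = 10
ES_User testing = 0; EF_User testing = 11
ES_Tooling = max(EF_Prototype build=10, EF_User testing=11) = 11; EF_Tooling = 11+11 = 22
ES_Supplier sourcing = max(EF_Prototype build=10, EF_User testing=11) = 11; EF_Supplier sourcing = 11+4 = 15
ES_Pilot run = max(EF_Prototype build=10, EF_User testing=11) = 11; EF_Pilot run = 11+10 = 21
ES_QA = 11; EF_QA = 11+9 = 20
ES_Packaging design = max(EF_Tooling=22, EF_Supplier sourcing=15, EF_Pilot run=21, EF_QA=20) = 22; EF_Packaging design = 22+6 = 28
Expected project duration μ = 28 weeks. Critical path: User testing → Tooling → Packaging design.

Variance along critical path = 11.111 + 7.111 + 2.778 = 21.000; σ = √21.000 = 4.583 weeks.
Z = (34 − 28) / 4.583 = 1.309
P(T ≤ 34) = Φ(1.309) ≈ 0.905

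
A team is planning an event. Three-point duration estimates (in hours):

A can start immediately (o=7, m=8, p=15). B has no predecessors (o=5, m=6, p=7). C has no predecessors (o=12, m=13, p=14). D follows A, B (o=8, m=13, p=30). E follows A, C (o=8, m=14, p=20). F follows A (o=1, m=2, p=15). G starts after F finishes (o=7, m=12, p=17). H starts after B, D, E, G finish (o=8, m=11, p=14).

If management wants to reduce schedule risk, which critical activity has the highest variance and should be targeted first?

E

te_A = (7 + 4·8 + 15)/6 = 54/6 = 9; σ²_A = ((15−7)/6)² = 1.778
te_B = (5 + 4·6 + 7)/6 = 36/6 = 6; σ²_B = ((7−5)/6)² = 0.111
te_C = (12 + 4·13 + 14)/6 = 78/6 = 13; σ²_C = ((14−12)/6)² = 0.111
te_D = (8 + 4·13 + 30)/6 = 90/6 = 15; σ²_D = ((30−8)/6)² = 13.444
te_E = (8 + 4·14 + 20)/6 = 84/6 = 14; σ²_E = ((20−8)/6)² = 4.000
te_F = (1 + 4·2 + 15)/6 = 24/6 = 4; σ²_F = ((15−1)/6)² = 5.444
te_G = (7 + 4·12 + 17)/6 = 72/6 = 12; σ²_G = ((17−7)/6)² = 2.778
te_H = (8 + 4·11 + 14)/6 = 66/6 = 11; σ²_H = ((14−8)/6)² = 1.000

Forward pass:
ES_A = 0; EF_A = 9
ES_B = 0; EF_B = 6
ES_C = 0; EF_C = 13
ES_D = max(EF_A=9, EF_B=6) = 9; EF_D = 9+15 = 24
ES_E = max(EF_A=9, EF_C=13) = 13; EF_E = 13+14 = 27
ES_F = 9; EF_F = 9+4 = 13
ES_G = 13; EF_G = 13+12 = 25
ES_H = max(EF_B=6, EF_D=24, EF_E=27, EF_G=25) = 27; EF_H = 27+11 = 38
Expected project duration μ = 38 hours. Critical path: C → E → H.

Variances on critical path: σ²_C=0.111, σ²_E=4.000, σ²_H=1.000.
Largest is σ²_E = 4.000.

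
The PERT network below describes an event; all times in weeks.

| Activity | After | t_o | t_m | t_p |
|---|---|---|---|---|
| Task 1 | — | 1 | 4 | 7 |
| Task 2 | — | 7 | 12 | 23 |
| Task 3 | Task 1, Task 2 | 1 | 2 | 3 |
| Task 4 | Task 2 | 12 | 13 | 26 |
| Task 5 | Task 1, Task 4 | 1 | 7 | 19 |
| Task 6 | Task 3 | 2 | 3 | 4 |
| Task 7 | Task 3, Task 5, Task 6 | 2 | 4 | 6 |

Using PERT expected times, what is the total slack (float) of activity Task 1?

te_Task 1 = (1 + 4·4 + 7)/6 = 24/6 = 4
te_Task 2 = (7 + 4·12 + 23)/6 = 78/6 = 13
te_Task 3 = (1 + 4·2 + 3)/6 = 12/6 = 2
te_Task 4 = (12 + 4·13 + 26)/6 = 90/6 = 15
te_Task 5 = (1 + 4·7 + 19)/6 = 48/6 = 8
te_Task 6 = (2 + 4·3 + 4)/6 = 18/6 = 3
te_Task 7 = (2 + 4·4 + 6)/6 = 24/6 = 4

Forward pass:
ES_Task 1 = 0; EF_Task 1 = 4
ES_Task 2 = 0; EF_Task 2 = 13
ES_Task 3 = max(EF_Task 1=4, EF_Task 2=13) = 13; EF_Task 3 = 13+2 = 15
ES_Task 4 = 13; EF_Task 4 = 13+15 = 28
ES_Task 5 = max(EF_Task 1=4, EF_Task 4=28) = 28; EF_Task 5 = 28+8 = 36
ES_Task 6 = 15; EF_Task 6 = 15+3 = 18
ES_Task 7 = max(EF_Task 3=15, EF_Task 5=36, EF_Task 6=18) = 36; EF_Task 7 = 36+4 = 40
Expected project duration μ = 40 weeks. Critical path: Task 2 → Task 4 → Task 5 → Task 7.

Backward pass:
LF_Task 7 = 40; LS_Task 7 = 40−4 = 36
LF_Task 6 = LS_Task 7 = 36; LS_Task 6 = 36−3 = 33
LF_Task 5 = LS_Task 7 = 36; LS_Task 5 = 36−8 = 28
LF_Task 4 = LS_Task 5 = 28; LS_Task 4 = 28−15 = 13
LF_Task 3 = min(LS_Task 6=33, LS_Task 7=36) = 33; LS_Task 3 = 33−2 = 31
LF_Task 2 = min(LS_Task 3=31, LS_Task 4=13) = 13; LS_Task 2 = 13−13 = 0
LF_Task 1 = min(LS_Task 3=31, LS_Task 5=28) = 28; LS_Task 1 = 28−4 = 24
Slack_Task 1 = LS_Task 1 − ES_Task 1 = 24 − 0 = 24

24 weeks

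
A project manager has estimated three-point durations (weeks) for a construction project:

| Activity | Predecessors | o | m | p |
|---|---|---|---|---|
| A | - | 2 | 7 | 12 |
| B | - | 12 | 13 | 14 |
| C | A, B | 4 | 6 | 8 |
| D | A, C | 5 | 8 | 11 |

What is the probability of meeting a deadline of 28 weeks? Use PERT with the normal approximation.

0.789

te_A = (2 + 4·7 + 12)/6 = 42/6 = 7; σ²_A = ((12−2)/6)² = 2.778
te_B = (12 + 4·13 + 14)/6 = 78/6 = 13; σ²_B = ((14−12)/6)² = 0.111
te_C = (4 + 4·6 + 8)/6 = 36/6 = 6; σ²_C = ((8−4)/6)² = 0.444
te_D = (5 + 4·8 + 11)/6 = 48/6 = 8; σ²_D = ((11−5)/6)² = 1.000

Forward pass:
ES_A = 0; EF_A = 7
ES_B = 0; EF_B = 13
ES_C = max(EF_A=7, EF_B=13) = 13; EF_C = 13+6 = 19
ES_D = max(EF_A=7, EF_C=19) = 19; EF_D = 19+8 = 27
Expected project duration μ = 27 weeks. Critical path: B → C → D.

Variance along critical path = 0.111 + 0.444 + 1.000 = 1.556; σ = √1.556 = 1.247 weeks.
Z = (28 − 27) / 1.247 = 0.802
P(T ≤ 28) = Φ(0.802) ≈ 0.789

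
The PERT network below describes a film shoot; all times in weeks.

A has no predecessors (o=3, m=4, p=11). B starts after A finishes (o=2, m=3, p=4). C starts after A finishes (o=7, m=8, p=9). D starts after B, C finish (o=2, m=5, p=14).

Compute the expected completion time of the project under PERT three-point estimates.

te_A = (3 + 4·4 + 11)/6 = 30/6 = 5
te_B = (2 + 4·3 + 4)/6 = 18/6 = 3
te_C = (7 + 4·8 + 9)/6 = 48/6 = 8
te_D = (2 + 4·5 + 14)/6 = 36/6 = 6

Forward pass:
ES_A = 0; EF_A = 5
ES_B = 5; EF_B = 5+3 = 8
ES_C = 5; EF_C = 5+8 = 13
ES_D = max(EF_B=8, EF_C=13) = 13; EF_D = 13+6 = 19
Expected project duration μ = 19 weeks. Critical path: A → C → D.

19 weeks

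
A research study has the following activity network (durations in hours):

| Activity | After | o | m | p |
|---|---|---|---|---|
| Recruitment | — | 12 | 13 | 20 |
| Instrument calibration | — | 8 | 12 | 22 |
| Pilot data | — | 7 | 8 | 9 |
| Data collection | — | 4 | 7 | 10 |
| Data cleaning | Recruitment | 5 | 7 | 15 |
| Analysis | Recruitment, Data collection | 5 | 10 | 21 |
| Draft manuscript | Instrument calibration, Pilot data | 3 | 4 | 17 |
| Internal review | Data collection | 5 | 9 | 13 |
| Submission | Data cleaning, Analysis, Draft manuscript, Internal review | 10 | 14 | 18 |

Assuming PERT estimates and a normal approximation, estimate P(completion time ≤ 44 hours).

te_Recruitment = (12 + 4·13 + 20)/6 = 84/6 = 14; σ²_Recruitment = ((20−12)/6)² = 1.778
te_Instrument calibration = (8 + 4·12 + 22)/6 = 78/6 = 13; σ²_Instrument calibration = ((22−8)/6)² = 5.444
te_Pilot data = (7 + 4·8 + 9)/6 = 48/6 = 8; σ²_Pilot data = ((9−7)/6)² = 0.111
te_Data collection = (4 + 4·7 + 10)/6 = 42/6 = 7; σ²_Data collection = ((10−4)/6)² = 1.000
te_Data cleaning = (5 + 4·7 + 15)/6 = 48/6 = 8; σ²_Data cleaning = ((15−5)/6)² = 2.778
te_Analysis = (5 + 4·10 + 21)/6 = 66/6 = 11; σ²_Analysis = ((21−5)/6)² = 7.111
te_Draft manuscript = (3 + 4·4 + 17)/6 = 36/6 = 6; σ²_Draft manuscript = ((17−3)/6)² = 5.444
te_Internal review = (5 + 4·9 + 13)/6 = 54/6 = 9; σ²_Internal review = ((13−5)/6)² = 1.778
te_Submission = (10 + 4·14 + 18)/6 = 84/6 = 14; σ²_Submission = ((18−10)/6)² = 1.778

Forward pass:
ES_Recruitment = 0; EF_Recruitment = 14
ES_Instrument calibration = 0; EF_Instrument calibration = 13
ES_Pilot data = 0; EF_Pilot data = 8
ES_Data collection = 0; EF_Data collection = 7
ES_Data cleaning = 14; EF_Data cleaning = 14+8 = 22
ES_Analysis = max(EF_Recruitment=14, EF_Data collection=7) = 14; EF_Analysis = 14+11 = 25
ES_Draft manuscript = max(EF_Instrument calibration=13, EF_Pilot data=8) = 13; EF_Draft manuscript = 13+6 = 19
ES_Internal review = 7; EF_Internal review = 7+9 = 16
ES_Submission = max(EF_Data cleaning=22, EF_Analysis=25, EF_Draft manuscript=19, EF_Internal review=16) = 25; EF_Submission = 25+14 = 39
Expected project duration μ = 39 hours. Critical path: Recruitment → Analysis → Submission.

Variance along critical path = 1.778 + 7.111 + 1.778 = 10.667; σ = √10.667 = 3.266 hours.
Z = (44 − 39) / 3.266 = 1.531
P(T ≤ 44) = Φ(1.531) ≈ 0.937

0.937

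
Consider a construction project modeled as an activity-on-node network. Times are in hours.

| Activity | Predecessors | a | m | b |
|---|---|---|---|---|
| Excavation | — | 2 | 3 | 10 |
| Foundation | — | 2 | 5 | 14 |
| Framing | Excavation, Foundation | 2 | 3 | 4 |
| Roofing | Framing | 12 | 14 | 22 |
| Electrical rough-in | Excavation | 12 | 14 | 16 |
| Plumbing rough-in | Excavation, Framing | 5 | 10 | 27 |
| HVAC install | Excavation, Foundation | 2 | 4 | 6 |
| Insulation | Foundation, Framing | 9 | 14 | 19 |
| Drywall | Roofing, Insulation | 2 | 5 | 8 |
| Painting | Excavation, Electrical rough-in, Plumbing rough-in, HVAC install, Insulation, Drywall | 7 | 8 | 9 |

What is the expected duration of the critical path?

37 hours

te_Excavation = (2 + 4·3 + 10)/6 = 24/6 = 4
te_Foundation = (2 + 4·5 + 14)/6 = 36/6 = 6
te_Framing = (2 + 4·3 + 4)/6 = 18/6 = 3
te_Roofing = (12 + 4·14 + 22)/6 = 90/6 = 15
te_Electrical rough-in = (12 + 4·14 + 16)/6 = 84/6 = 14
te_Plumbing rough-in = (5 + 4·10 + 27)/6 = 72/6 = 12
te_HVAC install = (2 + 4·4 + 6)/6 = 24/6 = 4
te_Insulation = (9 + 4·14 + 19)/6 = 84/6 = 14
te_Drywall = (2 + 4·5 + 8)/6 = 30/6 = 5
te_Painting = (7 + 4·8 + 9)/6 = 48/6 = 8

Forward pass:
ES_Excavation = 0; EF_Excavation = 4
ES_Foundation = 0; EF_Foundation = 6
ES_Framing = max(EF_Excavation=4, EF_Foundation=6) = 6; EF_Framing = 6+3 = 9
ES_Roofing = 9; EF_Roofing = 9+15 = 24
ES_Electrical rough-in = 4; EF_Electrical rough-in = 4+14 = 18
ES_Plumbing rough-in = max(EF_Excavation=4, EF_Framing=9) = 9; EF_Plumbing rough-in = 9+12 = 21
ES_HVAC install = max(EF_Excavation=4, EF_Foundation=6) = 6; EF_HVAC install = 6+4 = 10
ES_Insulation = max(EF_Foundation=6, EF_Framing=9) = 9; EF_Insulation = 9+14 = 23
ES_Drywall = max(EF_Roofing=24, EF_Insulation=23) = 24; EF_Drywall = 24+5 = 29
ES_Painting = max(EF_Excavation=4, EF_Electrical rough-in=18, EF_Plumbing rough-in=21, EF_HVAC install=10, EF_Insulation=23, EF_Drywall=29) = 29; EF_Painting = 29+8 = 37
Expected project duration μ = 37 hours. Critical path: Foundation → Framing → Roofing → Drywall → Painting.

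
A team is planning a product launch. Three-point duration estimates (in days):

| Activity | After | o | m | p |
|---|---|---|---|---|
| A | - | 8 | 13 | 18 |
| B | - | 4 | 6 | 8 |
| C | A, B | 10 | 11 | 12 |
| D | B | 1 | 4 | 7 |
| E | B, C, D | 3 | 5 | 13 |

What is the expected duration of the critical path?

30 days

te_A = (8 + 4·13 + 18)/6 = 78/6 = 13
te_B = (4 + 4·6 + 8)/6 = 36/6 = 6
te_C = (10 + 4·11 + 12)/6 = 66/6 = 11
te_D = (1 + 4·4 + 7)/6 = 24/6 = 4
te_E = (3 + 4·5 + 13)/6 = 36/6 = 6

Forward pass:
ES_A = 0; EF_A = 13
ES_B = 0; EF_B = 6
ES_C = max(EF_A=13, EF_B=6) = 13; EF_C = 13+11 = 24
ES_D = 6; EF_D = 6+4 = 10
ES_E = max(EF_B=6, EF_C=24, EF_D=10) = 24; EF_E = 24+6 = 30
Expected project duration μ = 30 days. Critical path: A → C → E.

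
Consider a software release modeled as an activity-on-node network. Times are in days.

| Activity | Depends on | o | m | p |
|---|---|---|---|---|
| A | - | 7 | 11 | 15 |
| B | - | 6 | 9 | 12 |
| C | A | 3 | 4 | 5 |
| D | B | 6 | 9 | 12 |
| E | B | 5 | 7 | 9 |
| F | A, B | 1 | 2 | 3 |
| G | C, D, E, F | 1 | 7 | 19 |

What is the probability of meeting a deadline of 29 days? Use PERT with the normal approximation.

0.817

te_A = (7 + 4·11 + 15)/6 = 66/6 = 11; σ²_A = ((15−7)/6)² = 1.778
te_B = (6 + 4·9 + 12)/6 = 54/6 = 9; σ²_B = ((12−6)/6)² = 1.000
te_C = (3 + 4·4 + 5)/6 = 24/6 = 4; σ²_C = ((5−3)/6)² = 0.111
te_D = (6 + 4·9 + 12)/6 = 54/6 = 9; σ²_D = ((12−6)/6)² = 1.000
te_E = (5 + 4·7 + 9)/6 = 42/6 = 7; σ²_E = ((9−5)/6)² = 0.444
te_F = (1 + 4·2 + 3)/6 = 12/6 = 2; σ²_F = ((3−1)/6)² = 0.111
te_G = (1 + 4·7 + 19)/6 = 48/6 = 8; σ²_G = ((19−1)/6)² = 9.000

Forward pass:
ES_A = 0; EF_A = 11
ES_B = 0; EF_B = 9
ES_C = 11; EF_C = 11+4 = 15
ES_D = 9; EF_D = 9+9 = 18
ES_E = 9; EF_E = 9+7 = 16
ES_F = max(EF_A=11, EF_B=9) = 11; EF_F = 11+2 = 13
ES_G = max(EF_C=15, EF_D=18, EF_E=16, EF_F=13) = 18; EF_G = 18+8 = 26
Expected project duration μ = 26 days. Critical path: B → D → G.

Variance along critical path = 1.000 + 1.000 + 9.000 = 11.000; σ = √11.000 = 3.317 days.
Z = (29 − 26) / 3.317 = 0.905
P(T ≤ 29) = Φ(0.905) ≈ 0.817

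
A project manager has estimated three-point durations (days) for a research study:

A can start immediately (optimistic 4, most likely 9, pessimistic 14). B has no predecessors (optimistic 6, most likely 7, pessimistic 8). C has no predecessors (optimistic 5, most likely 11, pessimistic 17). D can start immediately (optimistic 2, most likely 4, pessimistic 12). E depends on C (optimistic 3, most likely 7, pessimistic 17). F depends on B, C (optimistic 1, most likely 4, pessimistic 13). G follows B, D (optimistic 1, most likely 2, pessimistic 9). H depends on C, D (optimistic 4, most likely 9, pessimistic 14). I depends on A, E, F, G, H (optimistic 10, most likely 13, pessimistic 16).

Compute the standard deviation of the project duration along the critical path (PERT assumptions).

te_A = (4 + 4·9 + 14)/6 = 54/6 = 9; σ²_A = ((14−4)/6)² = 2.778
te_B = (6 + 4·7 + 8)/6 = 42/6 = 7; σ²_B = ((8−6)/6)² = 0.111
te_C = (5 + 4·11 + 17)/6 = 66/6 = 11; σ²_C = ((17−5)/6)² = 4.000
te_D = (2 + 4·4 + 12)/6 = 30/6 = 5; σ²_D = ((12−2)/6)² = 2.778
te_E = (3 + 4·7 + 17)/6 = 48/6 = 8; σ²_E = ((17−3)/6)² = 5.444
te_F = (1 + 4·4 + 13)/6 = 30/6 = 5; σ²_F = ((13−1)/6)² = 4.000
te_G = (1 + 4·2 + 9)/6 = 18/6 = 3; σ²_G = ((9−1)/6)² = 1.778
te_H = (4 + 4·9 + 14)/6 = 54/6 = 9; σ²_H = ((14−4)/6)² = 2.778
te_I = (10 + 4·13 + 16)/6 = 78/6 = 13; σ²_I = ((16−10)/6)² = 1.000

Forward pass:
ES_A = 0; EF_A = 9
ES_B = 0; EF_B = 7
ES_C = 0; EF_C = 11
ES_D = 0; EF_D = 5
ES_E = 11; EF_E = 11+8 = 19
ES_F = max(EF_B=7, EF_C=11) = 11; EF_F = 11+5 = 16
ES_G = max(EF_B=7, EF_D=5) = 7; EF_G = 7+3 = 10
ES_H = max(EF_C=11, EF_D=5) = 11; EF_H = 11+9 = 20
ES_I = max(EF_A=9, EF_E=19, EF_F=16, EF_G=10, EF_H=20) = 20; EF_I = 20+13 = 33
Expected project duration μ = 33 days. Critical path: C → H → I.

Variance along critical path = 4.000 + 2.778 + 1.000 = 7.778
σ = √7.778 = 2.789 days

2.79 days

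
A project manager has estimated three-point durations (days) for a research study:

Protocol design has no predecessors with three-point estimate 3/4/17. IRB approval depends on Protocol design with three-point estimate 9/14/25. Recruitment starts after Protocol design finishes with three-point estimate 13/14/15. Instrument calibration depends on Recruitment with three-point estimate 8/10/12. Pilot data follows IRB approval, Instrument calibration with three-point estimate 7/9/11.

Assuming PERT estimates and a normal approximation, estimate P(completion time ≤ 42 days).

te_Protocol design = (3 + 4·4 + 17)/6 = 36/6 = 6; σ²_Protocol design = ((17−3)/6)² = 5.444
te_IRB approval = (9 + 4·14 + 25)/6 = 90/6 = 15; σ²_IRB approval = ((25−9)/6)² = 7.111
te_Recruitment = (13 + 4·14 + 15)/6 = 84/6 = 14; σ²_Recruitment = ((15−13)/6)² = 0.111
te_Instrument calibration = (8 + 4·10 + 12)/6 = 60/6 = 10; σ²_Instrument calibration = ((12−8)/6)² = 0.444
te_Pilot data = (7 + 4·9 + 11)/6 = 54/6 = 9; σ²_Pilot data = ((11−7)/6)² = 0.444

Forward pass:
ES_Protocol design = 0; EF_Protocol design = 6
ES_IRB approval = 6; EF_IRB approval = 6+15 = 21
ES_Recruitment = 6; EF_Recruitment = 6+14 = 20
ES_Instrument calibration = 20; EF_Instrument calibration = 20+10 = 30
ES_Pilot data = max(EF_IRB approval=21, EF_Instrument calibration=30) = 30; EF_Pilot data = 30+9 = 39
Expected project duration μ = 39 days. Critical path: Protocol design → Recruitment → Instrument calibration → Pilot data.

Variance along critical path = 5.444 + 0.111 + 0.444 + 0.444 = 6.444; σ = √6.444 = 2.539 days.
Z = (42 − 39) / 2.539 = 1.182
P(T ≤ 42) = Φ(1.182) ≈ 0.881

0.881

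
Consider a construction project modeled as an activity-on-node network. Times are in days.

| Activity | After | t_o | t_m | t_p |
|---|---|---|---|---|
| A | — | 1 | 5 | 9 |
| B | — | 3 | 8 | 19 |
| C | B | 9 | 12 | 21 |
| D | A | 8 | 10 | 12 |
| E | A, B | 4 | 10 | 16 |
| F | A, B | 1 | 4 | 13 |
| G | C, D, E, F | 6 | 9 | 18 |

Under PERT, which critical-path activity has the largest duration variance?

B

te_A = (1 + 4·5 + 9)/6 = 30/6 = 5; σ²_A = ((9−1)/6)² = 1.778
te_B = (3 + 4·8 + 19)/6 = 54/6 = 9; σ²_B = ((19−3)/6)² = 7.111
te_C = (9 + 4·12 + 21)/6 = 78/6 = 13; σ²_C = ((21−9)/6)² = 4.000
te_D = (8 + 4·10 + 12)/6 = 60/6 = 10; σ²_D = ((12−8)/6)² = 0.444
te_E = (4 + 4·10 + 16)/6 = 60/6 = 10; σ²_E = ((16−4)/6)² = 4.000
te_F = (1 + 4·4 + 13)/6 = 30/6 = 5; σ²_F = ((13−1)/6)² = 4.000
te_G = (6 + 4·9 + 18)/6 = 60/6 = 10; σ²_G = ((18−6)/6)² = 4.000

Forward pass:
ES_A = 0; EF_A = 5
ES_B = 0; EF_B = 9
ES_C = 9; EF_C = 9+13 = 22
ES_D = 5; EF_D = 5+10 = 15
ES_E = max(EF_A=5, EF_B=9) = 9; EF_E = 9+10 = 19
ES_F = max(EF_A=5, EF_B=9) = 9; EF_F = 9+5 = 14
ES_G = max(EF_C=22, EF_D=15, EF_E=19, EF_F=14) = 22; EF_G = 22+10 = 32
Expected project duration μ = 32 days. Critical path: B → C → G.

Variances on critical path: σ²_B=7.111, σ²_C=4.000, σ²_G=4.000.
Largest is σ²_B = 7.111.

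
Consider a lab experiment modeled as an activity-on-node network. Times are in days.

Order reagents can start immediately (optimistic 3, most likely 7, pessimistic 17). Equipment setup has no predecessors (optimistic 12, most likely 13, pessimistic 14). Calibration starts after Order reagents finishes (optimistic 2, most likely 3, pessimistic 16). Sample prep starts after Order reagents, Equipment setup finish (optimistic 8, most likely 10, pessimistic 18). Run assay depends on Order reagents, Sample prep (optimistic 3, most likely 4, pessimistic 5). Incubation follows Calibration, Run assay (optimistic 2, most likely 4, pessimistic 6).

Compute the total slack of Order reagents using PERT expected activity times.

5 days

te_Order reagents = (3 + 4·7 + 17)/6 = 48/6 = 8
te_Equipment setup = (12 + 4·13 + 14)/6 = 78/6 = 13
te_Calibration = (2 + 4·3 + 16)/6 = 30/6 = 5
te_Sample prep = (8 + 4·10 + 18)/6 = 66/6 = 11
te_Run assay = (3 + 4·4 + 5)/6 = 24/6 = 4
te_Incubation = (2 + 4·4 + 6)/6 = 24/6 = 4

Forward pass:
ES_Order reagents = 0; EF_Order reagents = 8
ES_Equipment setup = 0; EF_Equipment setup = 13
ES_Calibration = 8; EF_Calibration = 8+5 = 13
ES_Sample prep = max(EF_Order reagents=8, EF_Equipment setup=13) = 13; EF_Sample prep = 13+11 = 24
ES_Run assay = max(EF_Order reagents=8, EF_Sample prep=24) = 24; EF_Run assay = 24+4 = 28
ES_Incubation = max(EF_Calibration=13, EF_Run assay=28) = 28; EF_Incubation = 28+4 = 32
Expected project duration μ = 32 days. Critical path: Equipment setup → Sample prep → Run assay → Incubation.

Backward pass:
LF_Incubation = 32; LS_Incubation = 32−4 = 28
LF_Run assay = LS_Incubation = 28; LS_Run assay = 28−4 = 24
LF_Sample prep = LS_Run assay = 24; LS_Sample prep = 24−11 = 13
LF_Calibration = LS_Incubation = 28; LS_Calibration = 28−5 = 23
LF_Equipment setup = LS_Sample prep = 13; LS_Equipment setup = 13−13 = 0
LF_Order reagents = min(LS_Calibration=23, LS_Sample prep=13, LS_Run assay=24) = 13; LS_Order reagents = 13−8 = 5
Slack_Order reagents = LS_Order reagents − ES_Order reagents = 5 − 0 = 5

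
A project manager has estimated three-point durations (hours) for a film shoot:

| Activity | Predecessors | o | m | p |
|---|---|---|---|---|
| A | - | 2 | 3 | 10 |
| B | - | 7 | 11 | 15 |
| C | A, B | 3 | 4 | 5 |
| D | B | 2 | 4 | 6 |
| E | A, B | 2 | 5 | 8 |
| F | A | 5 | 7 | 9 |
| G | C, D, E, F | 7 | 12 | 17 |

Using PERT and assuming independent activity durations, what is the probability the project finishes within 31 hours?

te_A = (2 + 4·3 + 10)/6 = 24/6 = 4; σ²_A = ((10−2)/6)² = 1.778
te_B = (7 + 4·11 + 15)/6 = 66/6 = 11; σ²_B = ((15−7)/6)² = 1.778
te_C = (3 + 4·4 + 5)/6 = 24/6 = 4; σ²_C = ((5−3)/6)² = 0.111
te_D = (2 + 4·4 + 6)/6 = 24/6 = 4; σ²_D = ((6−2)/6)² = 0.444
te_E = (2 + 4·5 + 8)/6 = 30/6 = 5; σ²_E = ((8−2)/6)² = 1.000
te_F = (5 + 4·7 + 9)/6 = 42/6 = 7; σ²_F = ((9−5)/6)² = 0.444
te_G = (7 + 4·12 + 17)/6 = 72/6 = 12; σ²_G = ((17−7)/6)² = 2.778

Forward pass:
ES_A = 0; EF_A = 4
ES_B = 0; EF_B = 11
ES_C = max(EF_A=4, EF_B=11) = 11; EF_C = 11+4 = 15
ES_D = 11; EF_D = 11+4 = 15
ES_E = max(EF_A=4, EF_B=11) = 11; EF_E = 11+5 = 16
ES_F = 4; EF_F = 4+7 = 11
ES_G = max(EF_C=15, EF_D=15, EF_E=16, EF_F=11) = 16; EF_G = 16+12 = 28
Expected project duration μ = 28 hours. Critical path: B → E → G.

Variance along critical path = 1.778 + 1.000 + 2.778 = 5.556; σ = √5.556 = 2.357 hours.
Z = (31 − 28) / 2.357 = 1.273
P(T ≤ 31) = Φ(1.273) ≈ 0.898

0.898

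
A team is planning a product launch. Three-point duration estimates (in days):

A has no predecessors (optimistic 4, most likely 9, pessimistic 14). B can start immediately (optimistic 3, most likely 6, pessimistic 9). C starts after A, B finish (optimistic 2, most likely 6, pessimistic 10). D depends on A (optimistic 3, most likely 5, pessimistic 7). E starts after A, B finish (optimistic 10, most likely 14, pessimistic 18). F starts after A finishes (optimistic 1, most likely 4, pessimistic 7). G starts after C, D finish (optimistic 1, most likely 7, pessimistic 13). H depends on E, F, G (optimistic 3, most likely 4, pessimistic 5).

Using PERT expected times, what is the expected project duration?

te_A = (4 + 4·9 + 14)/6 = 54/6 = 9
te_B = (3 + 4·6 + 9)/6 = 36/6 = 6
te_C = (2 + 4·6 + 10)/6 = 36/6 = 6
te_D = (3 + 4·5 + 7)/6 = 30/6 = 5
te_E = (10 + 4·14 + 18)/6 = 84/6 = 14
te_F = (1 + 4·4 + 7)/6 = 24/6 = 4
te_G = (1 + 4·7 + 13)/6 = 42/6 = 7
te_H = (3 + 4·4 + 5)/6 = 24/6 = 4

Forward pass:
ES_A = 0; EF_A = 9
ES_B = 0; EF_B = 6
ES_C = max(EF_A=9, EF_B=6) = 9; EF_C = 9+6 = 15
ES_D = 9; EF_D = 9+5 = 14
ES_E = max(EF_A=9, EF_B=6) = 9; EF_E = 9+14 = 23
ES_F = 9; EF_F = 9+4 = 13
ES_G = max(EF_C=15, EF_D=14) = 15; EF_G = 15+7 = 22
ES_H = max(EF_E=23, EF_F=13, EF_G=22) = 23; EF_H = 23+4 = 27
Expected project duration μ = 27 days. Critical path: A → E → H.

27 days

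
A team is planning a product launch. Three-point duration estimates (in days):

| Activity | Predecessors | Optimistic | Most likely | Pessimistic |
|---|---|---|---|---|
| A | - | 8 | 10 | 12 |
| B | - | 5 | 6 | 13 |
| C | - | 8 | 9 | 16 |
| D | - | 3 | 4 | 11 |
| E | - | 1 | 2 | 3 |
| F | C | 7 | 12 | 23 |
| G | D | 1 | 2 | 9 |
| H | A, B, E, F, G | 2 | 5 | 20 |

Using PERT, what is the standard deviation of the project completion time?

te_A = (8 + 4·10 + 12)/6 = 60/6 = 10; σ²_A = ((12−8)/6)² = 0.444
te_B = (5 + 4·6 + 13)/6 = 42/6 = 7; σ²_B = ((13−5)/6)² = 1.778
te_C = (8 + 4·9 + 16)/6 = 60/6 = 10; σ²_C = ((16−8)/6)² = 1.778
te_D = (3 + 4·4 + 11)/6 = 30/6 = 5; σ²_D = ((11−3)/6)² = 1.778
te_E = (1 + 4·2 + 3)/6 = 12/6 = 2; σ²_E = ((3−1)/6)² = 0.111
te_F = (7 + 4·12 + 23)/6 = 78/6 = 13; σ²_F = ((23−7)/6)² = 7.111
te_G = (1 + 4·2 + 9)/6 = 18/6 = 3; σ²_G = ((9−1)/6)² = 1.778
te_H = (2 + 4·5 + 20)/6 = 42/6 = 7; σ²_H = ((20−2)/6)² = 9.000

Forward pass:
ES_A = 0; EF_A = 10
ES_B = 0; EF_B = 7
ES_C = 0; EF_C = 10
ES_D = 0; EF_D = 5
ES_E = 0; EF_E = 2
ES_F = 10; EF_F = 10+13 = 23
ES_G = 5; EF_G = 5+3 = 8
ES_H = max(EF_A=10, EF_B=7, EF_E=2, EF_F=23, EF_G=8) = 23; EF_H = 23+7 = 30
Expected project duration μ = 30 days. Critical path: C → F → H.

Variance along critical path = 1.778 + 7.111 + 9.000 = 17.889
σ = √17.889 = 4.230 days

4.23 days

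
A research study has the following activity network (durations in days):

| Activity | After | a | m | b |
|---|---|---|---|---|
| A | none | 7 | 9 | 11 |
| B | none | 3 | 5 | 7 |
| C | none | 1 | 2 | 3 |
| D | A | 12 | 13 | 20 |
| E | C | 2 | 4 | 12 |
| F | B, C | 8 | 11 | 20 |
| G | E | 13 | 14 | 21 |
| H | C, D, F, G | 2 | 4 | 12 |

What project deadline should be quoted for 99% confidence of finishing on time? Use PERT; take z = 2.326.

33.2 days

te_A = (7 + 4·9 + 11)/6 = 54/6 = 9; σ²_A = ((11−7)/6)² = 0.444
te_B = (3 + 4·5 + 7)/6 = 30/6 = 5; σ²_B = ((7−3)/6)² = 0.444
te_C = (1 + 4·2 + 3)/6 = 12/6 = 2; σ²_C = ((3−1)/6)² = 0.111
te_D = (12 + 4·13 + 20)/6 = 84/6 = 14; σ²_D = ((20−12)/6)² = 1.778
te_E = (2 + 4·4 + 12)/6 = 30/6 = 5; σ²_E = ((12−2)/6)² = 2.778
te_F = (8 + 4·11 + 20)/6 = 72/6 = 12; σ²_F = ((20−8)/6)² = 4.000
te_G = (13 + 4·14 + 21)/6 = 90/6 = 15; σ²_G = ((21−13)/6)² = 1.778
te_H = (2 + 4·4 + 12)/6 = 30/6 = 5; σ²_H = ((12−2)/6)² = 2.778

Forward pass:
ES_A = 0; EF_A = 9
ES_B = 0; EF_B = 5
ES_C = 0; EF_C = 2
ES_D = 9; EF_D = 9+14 = 23
ES_E = 2; EF_E = 2+5 = 7
ES_F = max(EF_B=5, EF_C=2) = 5; EF_F = 5+12 = 17
ES_G = 7; EF_G = 7+15 = 22
ES_H = max(EF_C=2, EF_D=23, EF_F=17, EF_G=22) = 23; EF_H = 23+5 = 28
Expected project duration μ = 28 days. Critical path: A → D → H.

Variance along critical path = 0.444 + 1.778 + 2.778 = 5.000; σ = 2.236 days.
D = μ + z·σ = 28 + 2.326·2.236 = 33.2 days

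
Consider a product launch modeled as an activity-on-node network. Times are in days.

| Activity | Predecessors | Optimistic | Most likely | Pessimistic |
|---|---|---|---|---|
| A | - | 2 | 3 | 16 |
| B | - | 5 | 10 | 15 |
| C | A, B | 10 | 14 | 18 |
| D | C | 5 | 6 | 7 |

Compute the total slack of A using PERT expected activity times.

te_A = (2 + 4·3 + 16)/6 = 30/6 = 5
te_B = (5 + 4·10 + 15)/6 = 60/6 = 10
te_C = (10 + 4·14 + 18)/6 = 84/6 = 14
te_D = (5 + 4·6 + 7)/6 = 36/6 = 6

Forward pass:
ES_A = 0; EF_A = 5
ES_B = 0; EF_B = 10
ES_C = max(EF_A=5, EF_B=10) = 10; EF_C = 10+14 = 24
ES_D = 24; EF_D = 24+6 = 30
Expected project duration μ = 30 days. Critical path: B → C → D.

Backward pass:
LF_D = 30; LS_D = 30−6 = 24
LF_C = LS_D = 24; LS_C = 24−14 = 10
LF_B = LS_C = 10; LS_B = 10−10 = 0
LF_A = LS_C = 10; LS_A = 10−5 = 5
Slack_A = LS_A − ES_A = 5 − 0 = 5

5 days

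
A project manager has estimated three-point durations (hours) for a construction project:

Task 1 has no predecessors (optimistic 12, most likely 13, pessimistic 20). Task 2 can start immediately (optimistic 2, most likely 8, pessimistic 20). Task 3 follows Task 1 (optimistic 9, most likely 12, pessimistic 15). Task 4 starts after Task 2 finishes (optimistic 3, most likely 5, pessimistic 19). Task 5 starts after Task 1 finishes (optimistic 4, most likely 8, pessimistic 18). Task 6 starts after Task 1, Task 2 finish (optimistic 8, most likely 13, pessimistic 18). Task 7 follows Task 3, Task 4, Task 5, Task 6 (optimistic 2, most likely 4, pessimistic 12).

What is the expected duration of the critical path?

32 hours

te_Task 1 = (12 + 4·13 + 20)/6 = 84/6 = 14
te_Task 2 = (2 + 4·8 + 20)/6 = 54/6 = 9
te_Task 3 = (9 + 4·12 + 15)/6 = 72/6 = 12
te_Task 4 = (3 + 4·5 + 19)/6 = 42/6 = 7
te_Task 5 = (4 + 4·8 + 18)/6 = 54/6 = 9
te_Task 6 = (8 + 4·13 + 18)/6 = 78/6 = 13
te_Task 7 = (2 + 4·4 + 12)/6 = 30/6 = 5

Forward pass:
ES_Task 1 = 0; EF_Task 1 = 14
ES_Task 2 = 0; EF_Task 2 = 9
ES_Task 3 = 14; EF_Task 3 = 14+12 = 26
ES_Task 4 = 9; EF_Task 4 = 9+7 = 16
ES_Task 5 = 14; EF_Task 5 = 14+9 = 23
ES_Task 6 = max(EF_Task 1=14, EF_Task 2=9) = 14; EF_Task 6 = 14+13 = 27
ES_Task 7 = max(EF_Task 3=26, EF_Task 4=16, EF_Task 5=23, EF_Task 6=27) = 27; EF_Task 7 = 27+5 = 32
Expected project duration μ = 32 hours. Critical path: Task 1 → Task 6 → Task 7.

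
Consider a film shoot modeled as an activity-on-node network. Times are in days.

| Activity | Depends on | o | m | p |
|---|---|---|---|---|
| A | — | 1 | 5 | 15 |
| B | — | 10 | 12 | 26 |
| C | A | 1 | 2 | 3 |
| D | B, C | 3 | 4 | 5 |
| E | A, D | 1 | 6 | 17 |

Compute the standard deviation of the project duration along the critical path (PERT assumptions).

3.79 days

te_A = (1 + 4·5 + 15)/6 = 36/6 = 6; σ²_A = ((15−1)/6)² = 5.444
te_B = (10 + 4·12 + 26)/6 = 84/6 = 14; σ²_B = ((26−10)/6)² = 7.111
te_C = (1 + 4·2 + 3)/6 = 12/6 = 2; σ²_C = ((3−1)/6)² = 0.111
te_D = (3 + 4·4 + 5)/6 = 24/6 = 4; σ²_D = ((5−3)/6)² = 0.111
te_E = (1 + 4·6 + 17)/6 = 42/6 = 7; σ²_E = ((17−1)/6)² = 7.111

Forward pass:
ES_A = 0; EF_A = 6
ES_B = 0; EF_B = 14
ES_C = 6; EF_C = 6+2 = 8
ES_D = max(EF_B=14, EF_C=8) = 14; EF_D = 14+4 = 18
ES_E = max(EF_A=6, EF_D=18) = 18; EF_E = 18+7 = 25
Expected project duration μ = 25 days. Critical path: B → D → E.

Variance along critical path = 7.111 + 0.111 + 7.111 = 14.333
σ = √14.333 = 3.786 days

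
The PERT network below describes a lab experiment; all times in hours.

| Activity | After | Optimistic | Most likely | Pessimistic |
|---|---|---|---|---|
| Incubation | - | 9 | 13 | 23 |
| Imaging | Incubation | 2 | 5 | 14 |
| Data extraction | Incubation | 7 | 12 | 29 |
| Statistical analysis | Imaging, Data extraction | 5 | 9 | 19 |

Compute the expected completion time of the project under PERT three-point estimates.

te_Incubation = (9 + 4·13 + 23)/6 = 84/6 = 14
te_Imaging = (2 + 4·5 + 14)/6 = 36/6 = 6
te_Data extraction = (7 + 4·12 + 29)/6 = 84/6 = 14
te_Statistical analysis = (5 + 4·9 + 19)/6 = 60/6 = 10

Forward pass:
ES_Incubation = 0; EF_Incubation = 14
ES_Imaging = 14; EF_Imaging = 14+6 = 20
ES_Data extraction = 14; EF_Data extraction = 14+14 = 28
ES_Statistical analysis = max(EF_Imaging=20, EF_Data extraction=28) = 28; EF_Statistical analysis = 28+10 = 38
Expected project duration μ = 38 hours. Critical path: Incubation → Data extraction → Statistical analysis.

38 hours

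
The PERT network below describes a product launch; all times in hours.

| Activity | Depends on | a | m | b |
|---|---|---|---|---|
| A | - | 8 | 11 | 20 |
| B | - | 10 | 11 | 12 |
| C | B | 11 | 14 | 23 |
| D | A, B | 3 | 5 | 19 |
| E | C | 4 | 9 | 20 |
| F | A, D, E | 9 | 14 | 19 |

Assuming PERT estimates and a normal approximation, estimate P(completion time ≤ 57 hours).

0.969

te_A = (8 + 4·11 + 20)/6 = 72/6 = 12; σ²_A = ((20−8)/6)² = 4.000
te_B = (10 + 4·11 + 12)/6 = 66/6 = 11; σ²_B = ((12−10)/6)² = 0.111
te_C = (11 + 4·14 + 23)/6 = 90/6 = 15; σ²_C = ((23−11)/6)² = 4.000
te_D = (3 + 4·5 + 19)/6 = 42/6 = 7; σ²_D = ((19−3)/6)² = 7.111
te_E = (4 + 4·9 + 20)/6 = 60/6 = 10; σ²_E = ((20−4)/6)² = 7.111
te_F = (9 + 4·14 + 19)/6 = 84/6 = 14; σ²_F = ((19−9)/6)² = 2.778

Forward pass:
ES_A = 0; EF_A = 12
ES_B = 0; EF_B = 11
ES_C = 11; EF_C = 11+15 = 26
ES_D = max(EF_A=12, EF_B=11) = 12; EF_D = 12+7 = 19
ES_E = 26; EF_E = 26+10 = 36
ES_F = max(EF_A=12, EF_D=19, EF_E=36) = 36; EF_F = 36+14 = 50
Expected project duration μ = 50 hours. Critical path: B → C → E → F.

Variance along critical path = 0.111 + 4.000 + 7.111 + 2.778 = 14.000; σ = √14.000 = 3.742 hours.
Z = (57 − 50) / 3.742 = 1.871
P(T ≤ 57) = Φ(1.871) ≈ 0.969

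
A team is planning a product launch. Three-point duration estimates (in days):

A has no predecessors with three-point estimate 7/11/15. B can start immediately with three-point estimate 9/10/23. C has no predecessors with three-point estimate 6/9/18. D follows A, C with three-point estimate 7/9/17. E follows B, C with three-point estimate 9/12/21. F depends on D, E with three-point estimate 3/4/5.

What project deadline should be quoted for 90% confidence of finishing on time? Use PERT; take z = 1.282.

33.0 days

te_A = (7 + 4·11 + 15)/6 = 66/6 = 11; σ²_A = ((15−7)/6)² = 1.778
te_B = (9 + 4·10 + 23)/6 = 72/6 = 12; σ²_B = ((23−9)/6)² = 5.444
te_C = (6 + 4·9 + 18)/6 = 60/6 = 10; σ²_C = ((18−6)/6)² = 4.000
te_D = (7 + 4·9 + 17)/6 = 60/6 = 10; σ²_D = ((17−7)/6)² = 2.778
te_E = (9 + 4·12 + 21)/6 = 78/6 = 13; σ²_E = ((21−9)/6)² = 4.000
te_F = (3 + 4·4 + 5)/6 = 24/6 = 4; σ²_F = ((5−3)/6)² = 0.111

Forward pass:
ES_A = 0; EF_A = 11
ES_B = 0; EF_B = 12
ES_C = 0; EF_C = 10
ES_D = max(EF_A=11, EF_C=10) = 11; EF_D = 11+10 = 21
ES_E = max(EF_B=12, EF_C=10) = 12; EF_E = 12+13 = 25
ES_F = max(EF_D=21, EF_E=25) = 25; EF_F = 25+4 = 29
Expected project duration μ = 29 days. Critical path: B → E → F.

Variance along critical path = 5.444 + 4.000 + 0.111 = 9.556; σ = 3.091 days.
D = μ + z·σ = 29 + 1.282·3.091 = 33.0 days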